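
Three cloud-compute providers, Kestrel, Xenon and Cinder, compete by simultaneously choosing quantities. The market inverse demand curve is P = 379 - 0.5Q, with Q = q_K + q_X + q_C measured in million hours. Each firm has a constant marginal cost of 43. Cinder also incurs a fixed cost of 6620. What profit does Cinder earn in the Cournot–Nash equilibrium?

7492

Each firm earns π_i = (379 - 0.5Q)q_i - 43q_i.
Setting ∂π_i/∂q_i = 0 with rivals' quantities fixed: 336 - q_i - (1/2)·Σ_{j≠i} q_j = 0.
By symmetry each firm produces the same amount; substituting Σ_{j≠i} q_j = 2q_i yields q_i = 336/2 = 168.
Price P = 379 - (1/2)·504 = 127.
Cinder's profit: (127 - 43)·168 - 6620 = 7492.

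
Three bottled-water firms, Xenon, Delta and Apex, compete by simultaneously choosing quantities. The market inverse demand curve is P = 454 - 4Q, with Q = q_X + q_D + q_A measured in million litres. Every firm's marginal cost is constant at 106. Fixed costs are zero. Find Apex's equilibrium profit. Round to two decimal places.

1892.25

Each firm earns π_i = (454 - 4Q)q_i - 106q_i.
Setting ∂π_i/∂q_i = 0 with rivals' quantities fixed: 348 - 8q_i - 4·Σ_{j≠i} q_j = 0.
By symmetry each firm produces the same amount; substituting Σ_{j≠i} q_j = 2q_i yields q_i = 348/16 = 87/4.
Price P = 454 - 4·(261/4) = 193.
Apex's profit: (193 - 106)·(87/4) = 1892.2500.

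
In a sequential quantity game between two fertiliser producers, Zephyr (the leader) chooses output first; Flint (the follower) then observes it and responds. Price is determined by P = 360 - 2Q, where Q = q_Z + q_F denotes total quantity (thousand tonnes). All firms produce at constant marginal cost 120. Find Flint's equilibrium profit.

The follower Flint best-responds to any q_Z: π_F = (360 - 2Q)q_F - 120q_F.
Setting the follower's marginal profit to zero, 240 - 2q_Z - 4q_F = 0, i.e. q_F = (240 - 2q_Z)/4.
The leader anticipates this reaction. Substituting into P = 360 - 2Q gives P = 240 - q_Z, so π_Z = (240 - q_Z)q_Z - 120q_Z.
The leader's first-order condition 120 - 2q_Z = 0 yields q_Z = 60.
Then q_F = (240 - 2·60)/4 = 30.
Price P = 360 - 2·90 = 180.
Flint's profit: (180 - 120)·30 = 1800.

1800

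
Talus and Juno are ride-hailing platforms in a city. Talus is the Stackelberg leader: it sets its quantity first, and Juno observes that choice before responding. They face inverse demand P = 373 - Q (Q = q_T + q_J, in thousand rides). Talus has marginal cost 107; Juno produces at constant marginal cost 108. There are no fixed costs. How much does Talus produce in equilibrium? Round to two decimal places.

133.50

Solve by backward induction. Given q_T, the follower Juno maximises π_J = (373 - q_T - q_J)q_J - 108q_J.
Follower FOC: 265 - q_T - 2q_J = 0, so q_J(q_T) = (265 - q_T)/2.
The leader anticipates this reaction. Substituting into P = 373 - Q gives P = 481/2 - (1/2)q_T, so π_T = (481/2 - (1/2)q_T)q_T - 107q_T.
Maximising: ∂π_T/∂q_T = 267/2 - q_T = 0, giving q_T = 267/2.
Then q_J = (265 - 267/2)/2 = 263/4.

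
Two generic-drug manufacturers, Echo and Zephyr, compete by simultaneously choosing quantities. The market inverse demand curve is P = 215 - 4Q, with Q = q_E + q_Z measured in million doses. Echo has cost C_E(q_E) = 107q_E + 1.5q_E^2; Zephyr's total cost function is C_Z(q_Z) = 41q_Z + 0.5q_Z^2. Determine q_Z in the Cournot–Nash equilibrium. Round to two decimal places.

Echo's profit: π_E = (215 - 4Q)q_E - (107q_E + (3/2)q_E²). Setting ∂π_E/∂q_E = 0: 108 - 11q_E - 4(q_Z) = 0.
Zephyr's first-order condition: 174 - 9q_Z - 4(q_E) = 0.
Rearranging gives the reaction functions q_E = (108 - 4q_Z)/11 and q_Z = (174 - 4q_E)/9.
Solving the pair: q_E = 276/83, q_Z = 1482/83.

17.86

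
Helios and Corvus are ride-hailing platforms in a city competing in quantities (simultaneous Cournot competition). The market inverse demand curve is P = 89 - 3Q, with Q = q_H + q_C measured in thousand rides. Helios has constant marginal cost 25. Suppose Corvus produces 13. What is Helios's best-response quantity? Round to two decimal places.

With the rival's output fixed at 13, Helios's profit is π_H = (89 - 3·13 - 3q_H)q_H - (25q_H) = (50 - 3q_H)q_H - (25q_H).
∂π_H/∂q_H = 25 - 6q_H = 0, so q_H = 25/6.

4.17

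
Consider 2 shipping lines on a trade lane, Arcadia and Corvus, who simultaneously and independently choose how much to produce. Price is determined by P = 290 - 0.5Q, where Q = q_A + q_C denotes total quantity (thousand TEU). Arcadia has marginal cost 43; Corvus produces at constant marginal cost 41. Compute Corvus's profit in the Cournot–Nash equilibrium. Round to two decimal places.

Arcadia's profit: π_A = (290 - 0.5Q)q_A - (43q_A). Setting ∂π_A/∂q_A = 0: 247 - q_A - (1/2)(q_C) = 0.
Corvus's profit: π_C = (290 - 0.5Q)q_C - (41q_C). Setting ∂π_C/∂q_C = 0: 249 - q_C - (1/2)(q_A) = 0.
Best responses: q_A = (247 - (1/2)q_C), q_C = (249 - (1/2)q_A).
Solving the pair: q_A = 490/3, q_C = 502/3.
Price P = 290 - (1/2)·(992/3) = 374/3.
Corvus's profit: (374/3 - 41)·(502/3) = 14000.2222.

14000.22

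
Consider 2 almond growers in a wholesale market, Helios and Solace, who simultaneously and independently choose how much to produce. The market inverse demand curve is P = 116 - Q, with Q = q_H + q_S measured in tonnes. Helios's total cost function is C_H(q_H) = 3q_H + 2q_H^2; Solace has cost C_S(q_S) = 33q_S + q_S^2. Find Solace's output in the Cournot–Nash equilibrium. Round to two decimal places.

16.74

Helios's profit: π_H = (116 - Q)q_H - (3q_H + 2q_H²). Setting ∂π_H/∂q_H = 0: 113 - 6q_H - (q_S) = 0.
Solace's profit: π_S = (116 - Q)q_S - (33q_S + q_S²). Setting ∂π_S/∂q_S = 0: 83 - 4q_S - (q_H) = 0.
Best responses: q_H = (113 - q_S)/6, q_S = (83 - q_H)/4.
Substituting one into the other gives q_H = 369/23 and q_S = 385/23.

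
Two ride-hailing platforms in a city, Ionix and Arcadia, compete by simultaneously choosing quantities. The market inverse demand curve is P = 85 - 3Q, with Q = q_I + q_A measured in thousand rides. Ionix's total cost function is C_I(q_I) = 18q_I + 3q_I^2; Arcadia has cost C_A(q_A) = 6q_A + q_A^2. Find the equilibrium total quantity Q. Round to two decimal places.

12.02

Ionix's profit: π_I = (85 - 3Q)q_I - (18q_I + 3q_I²). Setting ∂π_I/∂q_I = 0: 67 - 12q_I - 3(q_A) = 0.
Arcadia's profit: π_A = (85 - 3Q)q_A - (6q_A + q_A²). Setting ∂π_A/∂q_A = 0: 79 - 8q_A - 3(q_I) = 0.
So q_I = (67 - 3q_A)/12 and q_A = (79 - 3q_I)/8.
Substituting one into the other gives q_I = 299/87 and q_A = 249/29.
Total output Q = 299/87 + 249/29 = 1046/87.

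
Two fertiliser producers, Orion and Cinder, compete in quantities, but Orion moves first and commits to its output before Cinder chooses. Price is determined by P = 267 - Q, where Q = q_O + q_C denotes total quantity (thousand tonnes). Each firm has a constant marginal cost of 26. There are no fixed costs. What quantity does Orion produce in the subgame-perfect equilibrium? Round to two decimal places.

120.50

Solve by backward induction. Given q_O, the follower Cinder maximises π_C = (267 - q_O - q_C)q_C - 26q_C.
Setting the follower's marginal profit to zero, 241 - q_O - 2q_C = 0, i.e. q_C = (241 - q_O)/2.
Orion substitutes q_C(q_O) into its own profit: π_O = q_O(267 - q_O - (241 - q_O)/2) - 26q_O = (293/2 - (1/2)q_O)q_O - 26q_O.
Maximising: ∂π_O/∂q_O = 241/2 - q_O = 0, giving q_O = 241/2.
Then q_C = (241 - 241/2)/2 = 241/4.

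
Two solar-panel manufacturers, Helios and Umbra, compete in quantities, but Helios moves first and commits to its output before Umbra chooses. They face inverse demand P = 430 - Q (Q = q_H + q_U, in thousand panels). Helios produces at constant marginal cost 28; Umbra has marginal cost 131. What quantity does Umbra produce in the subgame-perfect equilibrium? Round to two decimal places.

23.25

Solve by backward induction. Given q_H, the follower Umbra maximises π_U = (430 - q_H - q_U)q_U - 131q_U.
Follower FOC: 299 - q_H - 2q_U = 0, so q_U(q_H) = (299 - q_H)/2.
The leader anticipates this reaction. Substituting into P = 430 - Q gives P = 561/2 - (1/2)q_H, so π_H = (561/2 - (1/2)q_H)q_H - 28q_H.
Leader FOC: 505/2 - q_H = 0, so q_H = 505/2.
Then q_U = (299 - 505/2)/2 = 93/4.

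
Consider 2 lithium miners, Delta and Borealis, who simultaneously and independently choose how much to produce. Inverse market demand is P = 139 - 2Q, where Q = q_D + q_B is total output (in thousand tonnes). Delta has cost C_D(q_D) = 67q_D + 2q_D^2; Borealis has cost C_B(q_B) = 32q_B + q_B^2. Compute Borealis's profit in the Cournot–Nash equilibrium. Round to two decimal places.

Delta's profit: π_D = (139 - 2Q)q_D - (67q_D + 2q_D²). Setting ∂π_D/∂q_D = 0: 72 - 8q_D - 2(q_B) = 0.
Borealis's first-order condition: 107 - 6q_B - 2(q_D) = 0.
Best responses: q_D = (72 - 2q_B)/8, q_B = (107 - 2q_D)/6.
Solving the pair: q_D = 109/22, q_B = 178/11.
Price P = 139 - 2·(465/22) = 1064/11.
Borealis's profit: (1064/11)·(178/11) - 32·(178/11) - (178/11)² = 785.5537.

785.55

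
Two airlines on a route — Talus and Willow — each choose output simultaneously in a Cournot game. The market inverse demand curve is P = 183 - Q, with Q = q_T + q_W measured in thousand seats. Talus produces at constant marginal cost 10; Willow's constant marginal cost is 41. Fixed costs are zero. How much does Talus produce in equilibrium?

68

Talus's profit: π_T = (183 - Q)q_T - (10q_T). Setting ∂π_T/∂q_T = 0: 173 - 2q_T - (q_W) = 0.
Willow's profit: π_W = (183 - Q)q_W - (41q_W). Setting ∂π_W/∂q_W = 0: 142 - 2q_W - (q_T) = 0.
So q_T = (173 - q_W)/2 and q_W = (142 - q_T)/2.
Solving the pair: q_T = 68, q_W = 37.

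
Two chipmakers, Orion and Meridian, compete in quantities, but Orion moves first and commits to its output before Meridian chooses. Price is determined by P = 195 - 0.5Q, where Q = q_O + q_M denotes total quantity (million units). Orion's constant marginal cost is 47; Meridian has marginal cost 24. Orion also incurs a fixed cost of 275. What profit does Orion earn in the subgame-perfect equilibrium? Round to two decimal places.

3631.25

Solve by backward induction. Given q_O, the follower Meridian maximises π_M = (195 - (1/2)q_O - (1/2)q_M)q_M - 24q_M.
Follower FOC: 171 - (1/2)q_O - q_M = 0, so q_M(q_O) = (171 - (1/2)q_O).
Orion substitutes q_M(q_O) into its own profit: π_O = q_O(195 - (1/2)q_O - (171 - (1/2)q_O)/2) - 47q_O = (219/2 - (1/4)q_O)q_O - 47q_O.
The leader's first-order condition 125/2 - (1/2)q_O = 0 yields q_O = 125.
Then q_M = (171 - (1/2)·125) = 217/2.
Price P = 195 - (1/2)·(467/2) = 313/4.
Orion's profit: (313/4 - 47)·125 - 275 = 3631.2500.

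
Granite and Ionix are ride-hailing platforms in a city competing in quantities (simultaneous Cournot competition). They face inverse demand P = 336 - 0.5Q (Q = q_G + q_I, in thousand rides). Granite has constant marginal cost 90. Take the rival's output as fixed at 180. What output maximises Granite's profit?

156

With the rival's output fixed at 180, Granite's profit is π_G = (336 - (1/2)·180 - (1/2)q_G)q_G - (90q_G) = (246 - (1/2)q_G)q_G - (90q_G).
∂π_G/∂q_G = 156 - q_G = 0, so q_G = 156.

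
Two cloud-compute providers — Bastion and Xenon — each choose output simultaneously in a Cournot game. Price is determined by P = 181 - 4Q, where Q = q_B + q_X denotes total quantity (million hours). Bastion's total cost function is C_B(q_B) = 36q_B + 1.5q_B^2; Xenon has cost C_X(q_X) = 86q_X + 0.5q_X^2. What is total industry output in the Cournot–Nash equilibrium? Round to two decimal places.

Bastion's profit: π_B = (181 - 4Q)q_B - (36q_B + (3/2)q_B²). Setting ∂π_B/∂q_B = 0: 145 - 11q_B - 4(q_X) = 0.
Xenon's profit: π_X = (181 - 4Q)q_X - (86q_X + (1/2)q_X²). Setting ∂π_X/∂q_X = 0: 95 - 9q_X - 4(q_B) = 0.
Best responses: q_B = (145 - 4q_X)/11, q_X = (95 - 4q_B)/9.
Solving the pair: q_B = 925/83, q_X = 465/83.
Total output Q = 925/83 + 465/83 = 1390/83.

16.75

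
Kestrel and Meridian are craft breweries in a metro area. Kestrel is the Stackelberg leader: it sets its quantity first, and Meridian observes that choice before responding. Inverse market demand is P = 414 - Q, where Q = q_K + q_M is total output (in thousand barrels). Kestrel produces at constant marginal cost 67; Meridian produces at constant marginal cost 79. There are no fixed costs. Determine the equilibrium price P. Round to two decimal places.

156.75

Solve by backward induction. Given q_K, the follower Meridian maximises π_M = (414 - q_K - q_M)q_M - 79q_M.
Setting the follower's marginal profit to zero, 335 - q_K - 2q_M = 0, i.e. q_M = (335 - q_K)/2.
Kestrel substitutes q_M(q_K) into its own profit: π_K = q_K(414 - q_K - (335 - q_K)/2) - 67q_K = (493/2 - (1/2)q_K)q_K - 67q_K.
The leader's first-order condition 359/2 - q_K = 0 yields q_K = 359/2.
Then q_M = (335 - 359/2)/2 = 311/4.
Total output Q = 1029/4, so price P = 414 - 1029/4 = 627/4.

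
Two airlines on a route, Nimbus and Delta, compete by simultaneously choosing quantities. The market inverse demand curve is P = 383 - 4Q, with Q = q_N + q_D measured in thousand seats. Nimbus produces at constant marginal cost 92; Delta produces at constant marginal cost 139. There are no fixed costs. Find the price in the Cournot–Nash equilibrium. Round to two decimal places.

204.67

Nimbus's profit: π_N = (383 - 4Q)q_N - (92q_N). Setting ∂π_N/∂q_N = 0: 291 - 8q_N - 4(q_D) = 0.
Delta's profit: π_D = (383 - 4Q)q_D - (139q_D). Setting ∂π_D/∂q_D = 0: 244 - 8q_D - 4(q_N) = 0.
Best responses: q_N = (291 - 4q_D)/8, q_D = (244 - 4q_N)/8.
Solving the pair: q_N = 169/6, q_D = 197/12.
Total output Q = 535/12, so price P = 383 - 4·(535/12) = 614/3.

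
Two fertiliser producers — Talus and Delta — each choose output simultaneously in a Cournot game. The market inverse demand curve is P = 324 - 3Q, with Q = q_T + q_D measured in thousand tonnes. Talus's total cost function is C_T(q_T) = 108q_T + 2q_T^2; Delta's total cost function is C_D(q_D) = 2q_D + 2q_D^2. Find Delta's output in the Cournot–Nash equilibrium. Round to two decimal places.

28.26

Talus's profit: π_T = (324 - 3Q)q_T - (108q_T + 2q_T²). Setting ∂π_T/∂q_T = 0: 216 - 10q_T - 3(q_D) = 0.
Delta's first-order condition: 322 - 10q_D - 3(q_T) = 0.
Rearranging gives the reaction functions q_T = (216 - 3q_D)/10 and q_D = (322 - 3q_T)/10.
Substituting one into the other gives q_T = 1194/91 and q_D = 28.2637.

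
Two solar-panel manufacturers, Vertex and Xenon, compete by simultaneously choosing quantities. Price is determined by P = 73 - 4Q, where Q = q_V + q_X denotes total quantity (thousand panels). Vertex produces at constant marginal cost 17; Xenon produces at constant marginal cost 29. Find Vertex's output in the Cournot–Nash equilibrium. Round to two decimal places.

5.67

Vertex's profit: π_V = (73 - 4Q)q_V - (17q_V). Setting ∂π_V/∂q_V = 0: 56 - 8q_V - 4(q_X) = 0.
Xenon's profit: π_X = (73 - 4Q)q_X - (29q_X). Setting ∂π_X/∂q_X = 0: 44 - 8q_X - 4(q_V) = 0.
Rearranging gives the reaction functions q_V = (56 - 4q_X)/8 and q_X = (44 - 4q_V)/8.
Solving the pair: q_V = 17/3, q_X = 8/3.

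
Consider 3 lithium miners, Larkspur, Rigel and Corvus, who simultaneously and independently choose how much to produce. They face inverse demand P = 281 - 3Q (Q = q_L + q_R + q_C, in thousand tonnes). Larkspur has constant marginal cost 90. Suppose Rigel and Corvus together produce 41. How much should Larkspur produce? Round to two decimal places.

With rivals' combined output fixed at 41, Larkspur's profit is π_L = (281 - 3·41 - 3q_L)q_L - (90q_L) = (158 - 3q_L)q_L - (90q_L).
∂π_L/∂q_L = 68 - 6q_L = 0, so q_L = 34/3.

11.33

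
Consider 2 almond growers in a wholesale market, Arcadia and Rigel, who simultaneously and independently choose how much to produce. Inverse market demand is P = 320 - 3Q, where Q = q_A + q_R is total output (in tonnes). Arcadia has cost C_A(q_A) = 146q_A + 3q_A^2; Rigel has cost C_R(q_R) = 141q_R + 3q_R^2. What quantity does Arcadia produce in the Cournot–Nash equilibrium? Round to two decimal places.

Arcadia's profit: π_A = (320 - 3Q)q_A - (146q_A + 3q_A²). Setting ∂π_A/∂q_A = 0: 174 - 12q_A - 3(q_R) = 0.
Rigel's first-order condition: 179 - 12q_R - 3(q_A) = 0.
So q_A = (174 - 3q_R)/12 and q_R = (179 - 3q_A)/12.
Substituting one into the other gives q_A = 517/45 and q_R = 542/45.

11.49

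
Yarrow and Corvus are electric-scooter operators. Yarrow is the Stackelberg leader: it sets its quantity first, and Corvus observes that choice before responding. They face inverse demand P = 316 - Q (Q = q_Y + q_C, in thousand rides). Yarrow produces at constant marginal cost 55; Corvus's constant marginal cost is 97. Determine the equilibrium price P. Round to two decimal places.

Solve by backward induction. Given q_Y, the follower Corvus maximises π_C = (316 - q_Y - q_C)q_C - 97q_C.
Follower FOC: 219 - q_Y - 2q_C = 0, so q_C(q_Y) = (219 - q_Y)/2.
The leader anticipates this reaction. Substituting into P = 316 - Q gives P = 413/2 - (1/2)q_Y, so π_Y = (413/2 - (1/2)q_Y)q_Y - 55q_Y.
Maximising: ∂π_Y/∂q_Y = 303/2 - q_Y = 0, giving q_Y = 303/2.
Then q_C = (219 - 303/2)/2 = 135/4.
Total output Q = 741/4, so price P = 316 - 741/4 = 523/4.

130.75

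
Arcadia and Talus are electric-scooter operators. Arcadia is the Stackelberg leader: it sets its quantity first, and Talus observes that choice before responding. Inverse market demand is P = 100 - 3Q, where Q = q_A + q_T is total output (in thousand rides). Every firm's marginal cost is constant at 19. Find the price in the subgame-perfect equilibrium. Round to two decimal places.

The follower Talus best-responds to any q_A: π_T = (100 - 3Q)q_T - 19q_T.
Setting the follower's marginal profit to zero, 81 - 3q_A - 6q_T = 0, i.e. q_T = (81 - 3q_A)/6.
Arcadia substitutes q_T(q_A) into its own profit: π_A = q_A(100 - 3q_A - (81 - 3q_A)/2) - 19q_A = (119/2 - (3/2)q_A)q_A - 19q_A.
Leader FOC: 81/2 - 3q_A = 0, so q_A = 27/2.
Then q_T = (81 - 3·(27/2))/6 = 27/4.
Total output Q = 81/4, so price P = 100 - 3·(81/4) = 157/4.

39.25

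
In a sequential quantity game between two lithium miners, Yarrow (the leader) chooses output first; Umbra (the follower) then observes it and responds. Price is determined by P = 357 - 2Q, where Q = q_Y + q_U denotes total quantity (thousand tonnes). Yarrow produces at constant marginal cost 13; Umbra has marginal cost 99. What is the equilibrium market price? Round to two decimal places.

120.50

Solve by backward induction. Given q_Y, the follower Umbra maximises π_U = (357 - 2q_Y - 2q_U)q_U - 99q_U.
Setting the follower's marginal profit to zero, 258 - 2q_Y - 4q_U = 0, i.e. q_U = (258 - 2q_Y)/4.
The leader anticipates this reaction. Substituting into P = 357 - 2Q gives P = 228 - q_Y, so π_Y = (228 - q_Y)q_Y - 13q_Y.
Leader FOC: 215 - 2q_Y = 0, so q_Y = 215/2.
Then q_U = (258 - 2·(215/2))/4 = 43/4.
Total output Q = 473/4, so price P = 357 - 2·(473/4) = 241/2.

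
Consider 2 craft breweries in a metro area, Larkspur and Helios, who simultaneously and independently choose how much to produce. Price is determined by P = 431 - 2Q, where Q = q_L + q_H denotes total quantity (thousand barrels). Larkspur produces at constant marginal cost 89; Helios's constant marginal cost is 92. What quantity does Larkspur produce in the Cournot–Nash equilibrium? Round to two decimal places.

57.50

Larkspur's profit: π_L = (431 - 2Q)q_L - (89q_L). Setting ∂π_L/∂q_L = 0: 342 - 4q_L - 2(q_H) = 0.
Helios's profit: π_H = (431 - 2Q)q_H - (92q_H). Setting ∂π_H/∂q_H = 0: 339 - 4q_H - 2(q_L) = 0.
Best responses: q_L = (342 - 2q_H)/4, q_H = (339 - 2q_L)/4.
Solving the pair: q_L = 115/2, q_H = 56.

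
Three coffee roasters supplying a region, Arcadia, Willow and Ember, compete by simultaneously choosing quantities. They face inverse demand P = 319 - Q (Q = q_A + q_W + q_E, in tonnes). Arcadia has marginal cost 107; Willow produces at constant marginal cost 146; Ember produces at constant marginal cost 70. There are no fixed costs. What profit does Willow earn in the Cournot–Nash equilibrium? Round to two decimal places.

210.25

Arcadia's profit: π_A = (319 - Q)q_A - (107q_A). Setting ∂π_A/∂q_A = 0: 212 - 2q_A - (q_W + q_E) = 0.
Willow's first-order condition: 173 - 2q_W - (q_A + q_E) = 0.
Ember's first-order condition: 249 - 2q_E - (q_A + q_W) = 0.
Adding the 3 first-order conditions: 634 − 4Q = 0, so Q = 317/2.
Back-substituting: q_A = (212 − 317/2) = 107/2, q_W = (173 − 317/2) = 29/2, q_E = (249 − 317/2) = 181/2.
Price P = 319 - 317/2 = 321/2.
Willow's profit: (321/2 - 146)·(29/2) = 841/4.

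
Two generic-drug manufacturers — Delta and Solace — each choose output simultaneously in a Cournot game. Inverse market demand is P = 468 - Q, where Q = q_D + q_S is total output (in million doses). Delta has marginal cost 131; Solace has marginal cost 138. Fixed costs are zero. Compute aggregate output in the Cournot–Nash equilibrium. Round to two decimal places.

222.33

Delta's profit: π_D = (468 - Q)q_D - (131q_D). Setting ∂π_D/∂q_D = 0: 337 - 2q_D - (q_S) = 0.
Solace's first-order condition: 330 - 2q_S - (q_D) = 0.
Rearranging gives the reaction functions q_D = (337 - q_S)/2 and q_S = (330 - q_D)/2.
Solving the pair: q_D = 344/3, q_S = 323/3.
Total output Q = 344/3 + 323/3 = 667/3.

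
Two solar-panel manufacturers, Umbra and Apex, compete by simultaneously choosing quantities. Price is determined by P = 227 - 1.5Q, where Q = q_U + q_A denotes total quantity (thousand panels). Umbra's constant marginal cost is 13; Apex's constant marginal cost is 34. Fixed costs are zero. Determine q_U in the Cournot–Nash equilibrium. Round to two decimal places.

52.22

Umbra's profit: π_U = (227 - 1.5Q)q_U - (13q_U). Setting ∂π_U/∂q_U = 0: 214 - 3q_U - (3/2)(q_A) = 0.
Apex's first-order condition: 193 - 3q_A - (3/2)(q_U) = 0.
So q_U = (214 - (3/2)q_A)/3 and q_A = (193 - (3/2)q_U)/3.
Substituting one into the other gives q_U = 470/9 and q_A = 344/9.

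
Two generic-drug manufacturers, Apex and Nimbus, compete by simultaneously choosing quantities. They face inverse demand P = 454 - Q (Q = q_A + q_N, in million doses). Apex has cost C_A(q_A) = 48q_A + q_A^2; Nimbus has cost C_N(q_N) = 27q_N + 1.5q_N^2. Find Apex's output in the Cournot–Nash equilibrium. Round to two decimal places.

84.37

Apex's profit: π_A = (454 - Q)q_A - (48q_A + q_A²). Setting ∂π_A/∂q_A = 0: 406 - 4q_A - (q_N) = 0.
Nimbus's profit: π_N = (454 - Q)q_N - (27q_N + (3/2)q_N²). Setting ∂π_N/∂q_N = 0: 427 - 5q_N - (q_A) = 0.
So q_A = (406 - q_N)/4 and q_N = (427 - q_A)/5.
Substituting one into the other gives q_A = 1603/19 and q_N = 1302/19.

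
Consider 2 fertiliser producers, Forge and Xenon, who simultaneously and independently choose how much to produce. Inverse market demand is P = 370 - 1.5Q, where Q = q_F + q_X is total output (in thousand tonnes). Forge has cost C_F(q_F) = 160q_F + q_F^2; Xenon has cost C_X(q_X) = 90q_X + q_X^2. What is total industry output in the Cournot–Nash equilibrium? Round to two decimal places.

Forge's profit: π_F = (370 - 1.5Q)q_F - (160q_F + q_F²). Setting ∂π_F/∂q_F = 0: 210 - 5q_F - (3/2)(q_X) = 0.
Xenon's first-order condition: 280 - 5q_X - (3/2)(q_F) = 0.
Rearranging gives the reaction functions q_F = (210 - (3/2)q_X)/5 and q_X = (280 - (3/2)q_F)/5.
Solving the pair: q_F = 360/13, q_X = 620/13.
Total output Q = 360/13 + 620/13 = 980/13.

75.38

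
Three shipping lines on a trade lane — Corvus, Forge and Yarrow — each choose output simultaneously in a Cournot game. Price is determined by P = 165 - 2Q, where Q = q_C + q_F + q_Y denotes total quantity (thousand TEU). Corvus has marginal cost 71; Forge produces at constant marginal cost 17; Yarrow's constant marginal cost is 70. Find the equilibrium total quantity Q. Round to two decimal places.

Corvus's profit: π_C = (165 - 2Q)q_C - (71q_C). Setting ∂π_C/∂q_C = 0: 94 - 4q_C - 2(q_F + q_Y) = 0.
Forge's profit: π_F = (165 - 2Q)q_F - (17q_F). Setting ∂π_F/∂q_F = 0: 148 - 4q_F - 2(q_C + q_Y) = 0.
Yarrow's profit: π_Y = (165 - 2Q)q_Y - (70q_Y). Setting ∂π_Y/∂q_Y = 0: 95 - 4q_Y - 2(q_C + q_F) = 0.
Adding the 3 conditions: 337 − 4Q − 4Q = 0, i.e. Q = 337/8.
Back-substituting: q_C = (94 − 337/4)/2 = 39/8, q_F = (148 − 337/4)/2 = 255/8, q_Y = (95 − 337/4)/2 = 43/8.
Total output Q = 39/8 + 255/8 + 43/8 = 337/8.

42.13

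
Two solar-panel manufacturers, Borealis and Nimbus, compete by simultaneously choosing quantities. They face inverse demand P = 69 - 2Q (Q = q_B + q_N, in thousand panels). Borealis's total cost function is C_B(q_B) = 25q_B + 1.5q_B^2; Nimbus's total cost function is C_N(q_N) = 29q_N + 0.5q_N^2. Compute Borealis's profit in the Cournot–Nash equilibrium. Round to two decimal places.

71.38

Borealis's profit: π_B = (69 - 2Q)q_B - (25q_B + (3/2)q_B²). Setting ∂π_B/∂q_B = 0: 44 - 7q_B - 2(q_N) = 0.
Nimbus's first-order condition: 40 - 5q_N - 2(q_B) = 0.
So q_B = (44 - 2q_N)/7 and q_N = (40 - 2q_B)/5.
Substituting one into the other gives q_B = 140/31 and q_N = 192/31.
Price P = 69 - 2·(332/31) = 1475/31.
Borealis's profit: (1475/31)·(140/31) - 25·(140/31) - (3/2)(140/31)² = 71.3840.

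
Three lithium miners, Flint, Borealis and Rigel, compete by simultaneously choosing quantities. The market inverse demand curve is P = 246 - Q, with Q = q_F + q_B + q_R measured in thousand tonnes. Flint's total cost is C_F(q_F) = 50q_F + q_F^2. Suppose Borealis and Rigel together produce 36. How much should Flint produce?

With rivals' combined output fixed at 36, Flint's profit is π_F = (246 - 36 - q_F)q_F - (50q_F + q_F²) = (210 - q_F)q_F - (50q_F + q_F²).
∂π_F/∂q_F = 160 - 4q_F = 0, so q_F = 40.

40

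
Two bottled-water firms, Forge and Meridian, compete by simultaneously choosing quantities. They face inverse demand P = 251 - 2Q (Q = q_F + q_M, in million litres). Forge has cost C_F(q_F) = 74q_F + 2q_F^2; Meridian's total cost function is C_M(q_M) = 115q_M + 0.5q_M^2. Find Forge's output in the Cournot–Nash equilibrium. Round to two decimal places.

Forge's profit: π_F = (251 - 2Q)q_F - (74q_F + 2q_F²). Setting ∂π_F/∂q_F = 0: 177 - 8q_F - 2(q_M) = 0.
Meridian's profit: π_M = (251 - 2Q)q_M - (115q_M + (1/2)q_M²). Setting ∂π_M/∂q_M = 0: 136 - 5q_M - 2(q_F) = 0.
Rearranging gives the reaction functions q_F = (177 - 2q_M)/8 and q_M = (136 - 2q_F)/5.
Solving the pair: q_F = 613/36, q_M = 367/18.

17.03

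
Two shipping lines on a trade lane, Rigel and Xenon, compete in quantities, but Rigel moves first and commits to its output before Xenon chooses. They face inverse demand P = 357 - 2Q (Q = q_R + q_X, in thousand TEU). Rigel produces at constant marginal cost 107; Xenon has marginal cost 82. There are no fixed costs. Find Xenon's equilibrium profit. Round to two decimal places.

Solve by backward induction. Given q_R, the follower Xenon maximises π_X = (357 - 2q_R - 2q_X)q_X - 82q_X.
Setting the follower's marginal profit to zero, 275 - 2q_R - 4q_X = 0, i.e. q_X = (275 - 2q_R)/4.
The leader anticipates this reaction. Substituting into P = 357 - 2Q gives P = 439/2 - q_R, so π_R = (439/2 - q_R)q_R - 107q_R.
The leader's first-order condition 225/2 - 2q_R = 0 yields q_R = 225/4.
Then q_X = (275 - 2·(225/4))/4 = 325/8.
Price P = 357 - 2·(775/8) = 653/4.
Xenon's profit: (653/4 - 82)·(325/8) = 3300.7813.

3300.78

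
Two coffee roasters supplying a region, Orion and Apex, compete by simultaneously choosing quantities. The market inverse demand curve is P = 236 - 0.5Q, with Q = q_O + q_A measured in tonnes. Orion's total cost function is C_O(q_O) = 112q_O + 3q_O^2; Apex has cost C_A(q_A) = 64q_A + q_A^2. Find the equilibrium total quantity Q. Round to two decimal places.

Orion's profit: π_O = (236 - 0.5Q)q_O - (112q_O + 3q_O²). Setting ∂π_O/∂q_O = 0: 124 - 7q_O - (1/2)(q_A) = 0.
Apex's profit: π_A = (236 - 0.5Q)q_A - (64q_A + q_A²). Setting ∂π_A/∂q_A = 0: 172 - 3q_A - (1/2)(q_O) = 0.
Rearranging gives the reaction functions q_O = (124 - (1/2)q_A)/7 and q_A = (172 - (1/2)q_O)/3.
Solving the pair: q_O = 1144/83, q_A = 55.0361.
Total output Q = 1144/83 + 55.0361 = 68.8193.

68.82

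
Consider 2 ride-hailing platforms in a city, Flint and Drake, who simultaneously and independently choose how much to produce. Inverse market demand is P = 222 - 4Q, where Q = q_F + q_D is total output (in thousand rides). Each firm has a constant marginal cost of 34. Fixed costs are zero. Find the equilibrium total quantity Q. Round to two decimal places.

Each firm earns π_i = (222 - 4Q)q_i - 34q_i.
Setting ∂π_i/∂q_i = 0 with rivals' quantities fixed: 188 - 8q_i - 4q_j = 0.
By symmetry each firm produces the same amount; substituting q_j = q_i yields q_i = 188/12 = 47/3.
Total output Q = 47/3 + 47/3 = 94/3.

31.33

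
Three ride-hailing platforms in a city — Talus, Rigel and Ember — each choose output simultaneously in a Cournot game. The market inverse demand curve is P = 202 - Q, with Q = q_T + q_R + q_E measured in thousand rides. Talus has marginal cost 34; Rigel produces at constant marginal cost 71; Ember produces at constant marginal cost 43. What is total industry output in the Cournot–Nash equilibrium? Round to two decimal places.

Talus's profit: π_T = (202 - Q)q_T - (34q_T). Setting ∂π_T/∂q_T = 0: 168 - 2q_T - (q_R + q_E) = 0.
Rigel's first-order condition: 131 - 2q_R - (q_T + q_E) = 0.
Ember's first-order condition: 159 - 2q_E - (q_T + q_R) = 0.
Adding the 3 first-order conditions: 458 − 4Q = 0, so Q = 229/2.
Back-substituting: q_T = (168 − 229/2) = 107/2, q_R = (131 − 229/2) = 33/2, q_E = (159 − 229/2) = 89/2.
Total output Q = 107/2 + 33/2 + 89/2 = 229/2.

114.50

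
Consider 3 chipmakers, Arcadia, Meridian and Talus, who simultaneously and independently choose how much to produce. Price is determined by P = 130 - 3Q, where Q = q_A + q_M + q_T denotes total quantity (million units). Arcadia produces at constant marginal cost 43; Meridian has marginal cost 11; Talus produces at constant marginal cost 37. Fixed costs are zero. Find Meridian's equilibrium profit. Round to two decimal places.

Arcadia's profit: π_A = (130 - 3Q)q_A - (43q_A). Setting ∂π_A/∂q_A = 0: 87 - 6q_A - 3(q_M + q_T) = 0.
Meridian's profit: π_M = (130 - 3Q)q_M - (11q_M). Setting ∂π_M/∂q_M = 0: 119 - 6q_M - 3(q_A + q_T) = 0.
Talus's first-order condition: 93 - 6q_T - 3(q_A + q_M) = 0.
Adding the 3 conditions: 299 − 6Q − 6Q = 0, i.e. Q = 299/12.
Back-substituting: q_A = (87 − 299/4)/3 = 49/12, q_M = (119 − 299/4)/3 = 59/4, q_T = (93 − 299/4)/3 = 73/12.
Price P = 130 - 3·(299/12) = 221/4.
Meridian's profit: (221/4 - 11)·(59/4) = 652.6875.

652.69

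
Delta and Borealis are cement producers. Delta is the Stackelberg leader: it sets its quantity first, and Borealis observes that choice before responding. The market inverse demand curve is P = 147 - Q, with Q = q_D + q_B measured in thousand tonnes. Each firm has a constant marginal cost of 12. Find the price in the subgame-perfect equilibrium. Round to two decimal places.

45.75

Solve by backward induction. Given q_D, the follower Borealis maximises π_B = (147 - q_D - q_B)q_B - 12q_B.
Follower FOC: 135 - q_D - 2q_B = 0, so q_B(q_D) = (135 - q_D)/2.
The leader anticipates this reaction. Substituting into P = 147 - Q gives P = 159/2 - (1/2)q_D, so π_D = (159/2 - (1/2)q_D)q_D - 12q_D.
Leader FOC: 135/2 - q_D = 0, so q_D = 135/2.
Then q_B = (135 - 135/2)/2 = 135/4.
Total output Q = 405/4, so price P = 147 - 405/4 = 183/4.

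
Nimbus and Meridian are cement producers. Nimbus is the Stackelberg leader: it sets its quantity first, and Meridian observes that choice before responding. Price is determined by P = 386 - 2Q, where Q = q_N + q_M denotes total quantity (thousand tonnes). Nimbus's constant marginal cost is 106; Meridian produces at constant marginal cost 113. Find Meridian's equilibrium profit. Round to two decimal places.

2096.28

The follower Meridian best-responds to any q_N: π_M = (386 - 2Q)q_M - 113q_M.
Setting the follower's marginal profit to zero, 273 - 2q_N - 4q_M = 0, i.e. q_M = (273 - 2q_N)/4.
The leader anticipates this reaction. Substituting into P = 386 - 2Q gives P = 499/2 - q_N, so π_N = (499/2 - q_N)q_N - 106q_N.
Maximising: ∂π_N/∂q_N = 287/2 - 2q_N = 0, giving q_N = 287/4.
Then q_M = (273 - 2·(287/4))/4 = 259/8.
Price P = 386 - 2·(833/8) = 711/4.
Meridian's profit: (711/4 - 113)·(259/8) = 2096.2813.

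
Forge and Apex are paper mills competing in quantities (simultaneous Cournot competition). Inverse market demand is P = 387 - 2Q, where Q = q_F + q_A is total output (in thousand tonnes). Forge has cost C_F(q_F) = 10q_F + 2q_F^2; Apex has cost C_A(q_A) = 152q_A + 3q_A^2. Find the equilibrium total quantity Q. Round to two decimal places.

Forge's profit: π_F = (387 - 2Q)q_F - (10q_F + 2q_F²). Setting ∂π_F/∂q_F = 0: 377 - 8q_F - 2(q_A) = 0.
Apex's first-order condition: 235 - 10q_A - 2(q_F) = 0.
Best responses: q_F = (377 - 2q_A)/8, q_A = (235 - 2q_F)/10.
Solving the pair: q_F = 825/19, q_A = 563/38.
Total output Q = 825/19 + 563/38 = 58.2368.

58.24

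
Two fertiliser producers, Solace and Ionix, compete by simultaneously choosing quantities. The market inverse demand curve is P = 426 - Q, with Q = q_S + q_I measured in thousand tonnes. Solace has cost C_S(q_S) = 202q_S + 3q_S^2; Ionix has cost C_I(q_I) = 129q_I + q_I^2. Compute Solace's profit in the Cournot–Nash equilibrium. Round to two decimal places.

1493.45

Solace's profit: π_S = (426 - Q)q_S - (202q_S + 3q_S²). Setting ∂π_S/∂q_S = 0: 224 - 8q_S - (q_I) = 0.
Ionix's first-order condition: 297 - 4q_I - (q_S) = 0.
Rearranging gives the reaction functions q_S = (224 - q_I)/8 and q_I = (297 - q_S)/4.
Solving the pair: q_S = 599/31, q_I = 69.4194.
Price P = 426 - 88.7419 = 337.2581.
Solace's profit: 337.2581·(599/31) - 202·(599/31) - 3(599/31)² = 1493.4485.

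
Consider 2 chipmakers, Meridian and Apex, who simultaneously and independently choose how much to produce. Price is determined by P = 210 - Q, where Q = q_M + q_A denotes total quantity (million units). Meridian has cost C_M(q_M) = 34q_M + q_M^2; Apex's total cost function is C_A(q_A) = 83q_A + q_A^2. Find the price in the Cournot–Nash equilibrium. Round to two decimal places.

Meridian's profit: π_M = (210 - Q)q_M - (34q_M + q_M²). Setting ∂π_M/∂q_M = 0: 176 - 4q_M - (q_A) = 0.
Apex's first-order condition: 127 - 4q_A - (q_M) = 0.
Best responses: q_M = (176 - q_A)/4, q_A = (127 - q_M)/4.
Substituting one into the other gives q_M = 577/15 and q_A = 332/15.
Total output Q = 303/5, so price P = 210 - 303/5 = 747/5.

149.40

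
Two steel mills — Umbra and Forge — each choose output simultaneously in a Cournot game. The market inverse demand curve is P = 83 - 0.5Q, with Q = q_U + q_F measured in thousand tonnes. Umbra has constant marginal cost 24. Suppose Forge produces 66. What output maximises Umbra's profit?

26

With the rival's output fixed at 66, Umbra's profit is π_U = (83 - (1/2)·66 - (1/2)q_U)q_U - (24q_U) = (50 - (1/2)q_U)q_U - (24q_U).
∂π_U/∂q_U = 26 - q_U = 0, so q_U = 26.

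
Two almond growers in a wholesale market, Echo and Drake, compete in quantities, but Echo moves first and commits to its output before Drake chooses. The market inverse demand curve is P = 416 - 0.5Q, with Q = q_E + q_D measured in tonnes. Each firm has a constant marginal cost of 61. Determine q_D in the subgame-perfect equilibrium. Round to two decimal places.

177.50

Solve by backward induction. Given q_E, the follower Drake maximises π_D = (416 - (1/2)q_E - (1/2)q_D)q_D - 61q_D.
∂π_D/∂q_D = 355 - (1/2)q_E - q_D = 0 gives the reaction function q_D = (355 - (1/2)q_E).
The leader anticipates this reaction. Substituting into P = 416 - 0.5Q gives P = 477/2 - (1/4)q_E, so π_E = (477/2 - (1/4)q_E)q_E - 61q_E.
Leader FOC: 355/2 - (1/2)q_E = 0, so q_E = 355.
Then q_D = (355 - (1/2)·355) = 355/2.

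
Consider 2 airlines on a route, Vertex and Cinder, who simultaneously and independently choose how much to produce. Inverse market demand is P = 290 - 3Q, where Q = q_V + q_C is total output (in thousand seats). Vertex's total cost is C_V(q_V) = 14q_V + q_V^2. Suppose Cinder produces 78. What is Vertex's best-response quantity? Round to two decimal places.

5.25

With the rival's output fixed at 78, Vertex's profit is π_V = (290 - 3·78 - 3q_V)q_V - (14q_V + q_V²) = (56 - 3q_V)q_V - (14q_V + q_V²).
∂π_V/∂q_V = 42 - 8q_V = 0, so q_V = 21/4.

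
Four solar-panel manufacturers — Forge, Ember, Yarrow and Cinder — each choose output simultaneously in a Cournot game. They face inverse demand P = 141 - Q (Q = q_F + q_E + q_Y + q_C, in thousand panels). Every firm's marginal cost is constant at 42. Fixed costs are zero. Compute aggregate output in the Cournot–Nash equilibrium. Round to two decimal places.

Each firm earns π_i = (141 - Q)q_i - 42q_i.
Setting ∂π_i/∂q_i = 0 with rivals' quantities fixed: 99 - 2q_i - Σ_{j≠i} q_j = 0.
By symmetry each firm produces the same amount; substituting Σ_{j≠i} q_j = 3q_i yields q_i = 99/5.
Total output Q = 99/5 + 99/5 + 99/5 + 99/5 = 396/5.

79.20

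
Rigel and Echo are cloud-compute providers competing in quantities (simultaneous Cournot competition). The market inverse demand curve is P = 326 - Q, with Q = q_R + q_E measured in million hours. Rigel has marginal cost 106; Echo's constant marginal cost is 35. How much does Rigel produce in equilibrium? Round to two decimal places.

Rigel's profit: π_R = (326 - Q)q_R - (106q_R). Setting ∂π_R/∂q_R = 0: 220 - 2q_R - (q_E) = 0.
Echo's profit: π_E = (326 - Q)q_E - (35q_E). Setting ∂π_E/∂q_E = 0: 291 - 2q_E - (q_R) = 0.
Best responses: q_R = (220 - q_E)/2, q_E = (291 - q_R)/2.
Solving the pair: q_R = 149/3, q_E = 362/3.

49.67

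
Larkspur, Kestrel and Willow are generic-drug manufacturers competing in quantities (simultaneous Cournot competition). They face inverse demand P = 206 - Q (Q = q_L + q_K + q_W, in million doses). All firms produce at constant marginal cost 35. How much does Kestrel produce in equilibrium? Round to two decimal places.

Each firm earns π_i = (206 - Q)q_i - 35q_i.
Setting ∂π_i/∂q_i = 0 with rivals' quantities fixed: 171 - 2q_i - Σ_{j≠i} q_j = 0.
By symmetry each firm produces the same amount; substituting Σ_{j≠i} q_j = 2q_i yields q_i = 171/4.

42.75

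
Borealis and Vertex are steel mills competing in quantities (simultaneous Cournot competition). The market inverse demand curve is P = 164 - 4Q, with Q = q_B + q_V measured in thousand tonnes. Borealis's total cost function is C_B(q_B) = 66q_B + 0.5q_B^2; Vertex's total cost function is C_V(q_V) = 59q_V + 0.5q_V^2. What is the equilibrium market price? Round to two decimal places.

Borealis's profit: π_B = (164 - 4Q)q_B - (66q_B + (1/2)q_B²). Setting ∂π_B/∂q_B = 0: 98 - 9q_B - 4(q_V) = 0.
Vertex's first-order condition: 105 - 9q_V - 4(q_B) = 0.
Rearranging gives the reaction functions q_B = (98 - 4q_V)/9 and q_V = (105 - 4q_B)/9.
Substituting one into the other gives q_B = 462/65 and q_V = 553/65.
Total output Q = 203/13, so price P = 164 - 4·(203/13) = 1320/13.

101.54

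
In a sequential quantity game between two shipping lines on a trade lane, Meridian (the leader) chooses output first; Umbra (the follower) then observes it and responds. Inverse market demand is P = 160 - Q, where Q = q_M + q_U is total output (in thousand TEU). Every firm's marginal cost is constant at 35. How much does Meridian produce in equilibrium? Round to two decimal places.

Solve by backward induction. Given q_M, the follower Umbra maximises π_U = (160 - q_M - q_U)q_U - 35q_U.
Follower FOC: 125 - q_M - 2q_U = 0, so q_U(q_M) = (125 - q_M)/2.
Meridian substitutes q_U(q_M) into its own profit: π_M = q_M(160 - q_M - (125 - q_M)/2) - 35q_M = (195/2 - (1/2)q_M)q_M - 35q_M.
Leader FOC: 125/2 - q_M = 0, so q_M = 125/2.
Then q_U = (125 - 125/2)/2 = 125/4.

62.50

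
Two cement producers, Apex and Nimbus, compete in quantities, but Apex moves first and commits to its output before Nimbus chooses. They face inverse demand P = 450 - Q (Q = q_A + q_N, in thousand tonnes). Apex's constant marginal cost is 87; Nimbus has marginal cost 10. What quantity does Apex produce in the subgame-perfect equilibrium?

The follower Nimbus best-responds to any q_A: π_N = (450 - Q)q_N - 10q_N.
Setting the follower's marginal profit to zero, 440 - q_A - 2q_N = 0, i.e. q_N = (440 - q_A)/2.
Apex substitutes q_N(q_A) into its own profit: π_A = q_A(450 - q_A - (440 - q_A)/2) - 87q_A = (230 - (1/2)q_A)q_A - 87q_A.
Maximising: ∂π_A/∂q_A = 143 - q_A = 0, giving q_A = 143.
Then q_N = (440 - 143)/2 = 297/2.

143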